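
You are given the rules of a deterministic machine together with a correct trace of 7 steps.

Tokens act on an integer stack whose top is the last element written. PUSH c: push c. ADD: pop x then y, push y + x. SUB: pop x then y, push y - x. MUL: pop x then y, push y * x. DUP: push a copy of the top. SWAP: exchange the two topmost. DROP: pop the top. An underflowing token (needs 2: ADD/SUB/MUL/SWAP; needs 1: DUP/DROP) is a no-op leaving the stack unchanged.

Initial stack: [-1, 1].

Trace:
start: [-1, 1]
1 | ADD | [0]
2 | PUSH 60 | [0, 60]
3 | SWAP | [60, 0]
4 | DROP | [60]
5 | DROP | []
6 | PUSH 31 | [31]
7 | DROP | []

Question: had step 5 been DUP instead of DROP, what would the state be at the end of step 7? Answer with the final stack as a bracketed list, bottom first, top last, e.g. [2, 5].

(re-executing from step 5 with the substitution; state before step 5: [60])
5 | DUP | [60, 60]
6 | PUSH 31 | [60, 60, 31]
7 | DROP | [60, 60]

[60, 60]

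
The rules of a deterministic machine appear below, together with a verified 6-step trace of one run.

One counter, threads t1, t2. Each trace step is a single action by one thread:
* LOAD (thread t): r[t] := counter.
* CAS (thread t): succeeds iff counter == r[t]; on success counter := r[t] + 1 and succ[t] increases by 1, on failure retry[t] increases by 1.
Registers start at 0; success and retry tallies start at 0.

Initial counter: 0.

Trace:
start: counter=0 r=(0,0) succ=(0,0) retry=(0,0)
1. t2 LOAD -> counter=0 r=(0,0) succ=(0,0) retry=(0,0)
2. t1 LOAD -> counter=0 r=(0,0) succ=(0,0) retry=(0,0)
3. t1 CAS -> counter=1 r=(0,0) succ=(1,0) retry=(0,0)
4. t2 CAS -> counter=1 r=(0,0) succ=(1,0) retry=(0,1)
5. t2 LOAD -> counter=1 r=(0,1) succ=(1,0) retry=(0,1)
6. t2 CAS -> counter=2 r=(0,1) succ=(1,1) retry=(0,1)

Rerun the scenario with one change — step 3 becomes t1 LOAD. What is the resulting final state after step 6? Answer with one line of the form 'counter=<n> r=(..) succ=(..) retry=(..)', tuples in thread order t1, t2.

counter=2 r=(0,1) succ=(0,2) retry=(0,0)

(re-executing from step 3 with the substitution; state before step 3: counter=0 r=(0,0) succ=(0,0) retry=(0,0))
3. t1 LOAD -> counter=0 r=(0,0) succ=(0,0) retry=(0,0)
4. t2 CAS -> counter=1 r=(0,0) succ=(0,1) retry=(0,0)
5. t2 LOAD -> counter=1 r=(0,1) succ=(0,1) retry=(0,0)
6. t2 CAS -> counter=2 r=(0,1) succ=(0,2) retry=(0,0)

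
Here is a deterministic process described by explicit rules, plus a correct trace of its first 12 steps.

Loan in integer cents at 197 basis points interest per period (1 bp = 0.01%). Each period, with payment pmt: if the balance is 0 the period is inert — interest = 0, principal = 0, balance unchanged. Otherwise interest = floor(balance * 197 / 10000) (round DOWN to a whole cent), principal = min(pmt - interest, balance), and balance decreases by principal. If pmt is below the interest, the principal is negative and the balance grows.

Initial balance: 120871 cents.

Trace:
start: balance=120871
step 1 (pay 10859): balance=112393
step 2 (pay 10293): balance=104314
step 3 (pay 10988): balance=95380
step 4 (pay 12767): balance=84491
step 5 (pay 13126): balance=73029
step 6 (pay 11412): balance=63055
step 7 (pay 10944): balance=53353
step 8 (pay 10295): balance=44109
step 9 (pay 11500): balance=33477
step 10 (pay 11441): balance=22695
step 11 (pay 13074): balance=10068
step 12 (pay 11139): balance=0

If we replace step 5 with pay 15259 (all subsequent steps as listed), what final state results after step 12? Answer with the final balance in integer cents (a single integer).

0

(re-executing from step 5 with the substitution; state before step 5: balance=84491)
step 5 (pay 15259): balance=70896
step 6 (pay 11412): balance=60880
step 7 (pay 10944): balance=51135
step 8 (pay 10295): balance=41847
step 9 (pay 11500): balance=31171
step 10 (pay 11441): balance=20344
step 11 (pay 13074): balance=7670
step 12 (pay 11139): balance=0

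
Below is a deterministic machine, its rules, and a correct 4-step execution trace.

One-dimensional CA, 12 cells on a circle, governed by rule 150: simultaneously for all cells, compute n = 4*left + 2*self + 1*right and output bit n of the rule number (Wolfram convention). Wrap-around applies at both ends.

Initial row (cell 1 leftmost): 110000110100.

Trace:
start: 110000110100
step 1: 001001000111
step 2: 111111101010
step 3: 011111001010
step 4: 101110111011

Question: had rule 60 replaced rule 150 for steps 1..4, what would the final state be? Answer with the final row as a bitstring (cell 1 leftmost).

100011110111

(re-executing steps 1..4 under rule 60; state before step 1: 110000110100)
step 1: 101000101110
step 2: 111100111001
step 3: 000010100101
step 4: 100011110111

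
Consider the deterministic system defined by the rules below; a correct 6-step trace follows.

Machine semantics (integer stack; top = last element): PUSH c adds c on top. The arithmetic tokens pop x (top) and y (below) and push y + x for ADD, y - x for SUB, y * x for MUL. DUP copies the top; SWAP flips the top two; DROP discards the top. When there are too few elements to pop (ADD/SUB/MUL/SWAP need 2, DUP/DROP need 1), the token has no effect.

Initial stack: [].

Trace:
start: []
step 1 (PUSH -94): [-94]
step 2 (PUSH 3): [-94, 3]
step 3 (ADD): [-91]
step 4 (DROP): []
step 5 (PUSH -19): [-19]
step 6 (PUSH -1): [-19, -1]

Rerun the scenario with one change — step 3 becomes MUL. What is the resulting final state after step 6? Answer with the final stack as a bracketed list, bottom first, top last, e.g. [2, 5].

(re-executing from step 3 with the substitution; state before step 3: [-94, 3])
step 3 (MUL): [-282]
step 4 (DROP): []
step 5 (PUSH -19): [-19]
step 6 (PUSH -1): [-19, -1]

[-19, -1]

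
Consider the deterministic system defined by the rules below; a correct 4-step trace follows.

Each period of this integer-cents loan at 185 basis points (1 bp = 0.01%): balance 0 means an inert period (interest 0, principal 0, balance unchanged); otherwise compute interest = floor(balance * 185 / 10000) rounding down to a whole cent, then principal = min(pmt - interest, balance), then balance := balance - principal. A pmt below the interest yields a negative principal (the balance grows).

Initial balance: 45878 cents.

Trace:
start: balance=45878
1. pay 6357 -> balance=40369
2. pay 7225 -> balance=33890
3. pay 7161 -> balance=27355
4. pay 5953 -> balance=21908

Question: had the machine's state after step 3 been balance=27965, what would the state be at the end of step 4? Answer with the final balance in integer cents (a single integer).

state after step 3 := balance=27965
4. pay 5953 -> balance=22529

22529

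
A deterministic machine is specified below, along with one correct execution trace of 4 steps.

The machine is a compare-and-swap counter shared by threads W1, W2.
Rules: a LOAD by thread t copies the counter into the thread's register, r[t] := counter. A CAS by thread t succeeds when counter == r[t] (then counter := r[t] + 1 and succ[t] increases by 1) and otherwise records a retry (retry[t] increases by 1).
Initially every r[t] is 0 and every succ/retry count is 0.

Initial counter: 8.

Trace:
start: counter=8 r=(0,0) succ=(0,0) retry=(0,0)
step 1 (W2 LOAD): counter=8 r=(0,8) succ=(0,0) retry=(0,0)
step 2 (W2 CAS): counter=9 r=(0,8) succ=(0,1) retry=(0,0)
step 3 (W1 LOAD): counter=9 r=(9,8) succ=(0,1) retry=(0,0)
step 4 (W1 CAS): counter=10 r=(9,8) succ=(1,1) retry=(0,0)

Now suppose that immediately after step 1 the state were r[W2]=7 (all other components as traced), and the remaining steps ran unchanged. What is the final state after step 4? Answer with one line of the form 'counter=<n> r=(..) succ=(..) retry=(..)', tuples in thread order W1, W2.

counter=9 r=(8,7) succ=(1,0) retry=(0,1)

state after step 1 := counter=8 r=(0,7) succ=(0,0) retry=(0,0)
step 2 (W2 CAS): counter=8 r=(0,7) succ=(0,0) retry=(0,1)
step 3 (W1 LOAD): counter=8 r=(8,7) succ=(0,0) retry=(0,1)
step 4 (W1 CAS): counter=9 r=(8,7) succ=(1,0) retry=(0,1)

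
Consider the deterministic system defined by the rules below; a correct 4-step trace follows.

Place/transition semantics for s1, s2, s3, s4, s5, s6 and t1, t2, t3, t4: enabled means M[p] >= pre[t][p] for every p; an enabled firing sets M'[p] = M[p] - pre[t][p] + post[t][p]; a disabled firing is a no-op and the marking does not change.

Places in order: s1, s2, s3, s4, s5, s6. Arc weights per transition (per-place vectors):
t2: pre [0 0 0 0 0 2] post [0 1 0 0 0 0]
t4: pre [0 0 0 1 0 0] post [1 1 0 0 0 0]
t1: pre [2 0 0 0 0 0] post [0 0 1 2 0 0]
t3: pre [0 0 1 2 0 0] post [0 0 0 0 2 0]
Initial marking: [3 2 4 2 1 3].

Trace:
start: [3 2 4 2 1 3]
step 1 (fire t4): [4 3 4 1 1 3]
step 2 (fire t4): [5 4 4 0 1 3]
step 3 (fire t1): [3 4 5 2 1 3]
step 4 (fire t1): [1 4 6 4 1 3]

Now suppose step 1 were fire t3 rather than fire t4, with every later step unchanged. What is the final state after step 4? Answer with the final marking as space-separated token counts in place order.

(re-executing from step 1 with the substitution; state before step 1: [3 2 4 2 1 3])
step 1 (fire t3): [3 2 3 0 3 3]
step 2 (fire t4): [3 2 3 0 3 3]
step 3 (fire t1): [1 2 4 2 3 3]
step 4 (fire t1): [1 2 4 2 3 3]

1 2 4 2 3 3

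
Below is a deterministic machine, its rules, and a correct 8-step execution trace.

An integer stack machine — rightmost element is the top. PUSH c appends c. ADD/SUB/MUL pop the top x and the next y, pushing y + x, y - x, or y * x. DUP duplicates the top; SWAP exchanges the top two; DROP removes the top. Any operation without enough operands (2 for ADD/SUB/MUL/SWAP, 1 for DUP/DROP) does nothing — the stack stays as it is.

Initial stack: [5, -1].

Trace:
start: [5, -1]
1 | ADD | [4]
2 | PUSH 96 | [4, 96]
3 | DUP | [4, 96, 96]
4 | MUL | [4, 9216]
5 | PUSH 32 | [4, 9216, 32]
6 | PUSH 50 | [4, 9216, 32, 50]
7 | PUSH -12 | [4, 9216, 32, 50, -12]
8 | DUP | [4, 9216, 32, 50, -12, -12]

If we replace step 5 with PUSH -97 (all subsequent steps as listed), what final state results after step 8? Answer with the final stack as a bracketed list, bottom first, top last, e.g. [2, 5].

(re-executing from step 5 with the substitution; state before step 5: [4, 9216])
5 | PUSH -97 | [4, 9216, -97]
6 | PUSH 50 | [4, 9216, -97, 50]
7 | PUSH -12 | [4, 9216, -97, 50, -12]
8 | DUP | [4, 9216, -97, 50, -12, -12]

[4, 9216, -97, 50, -12, -12]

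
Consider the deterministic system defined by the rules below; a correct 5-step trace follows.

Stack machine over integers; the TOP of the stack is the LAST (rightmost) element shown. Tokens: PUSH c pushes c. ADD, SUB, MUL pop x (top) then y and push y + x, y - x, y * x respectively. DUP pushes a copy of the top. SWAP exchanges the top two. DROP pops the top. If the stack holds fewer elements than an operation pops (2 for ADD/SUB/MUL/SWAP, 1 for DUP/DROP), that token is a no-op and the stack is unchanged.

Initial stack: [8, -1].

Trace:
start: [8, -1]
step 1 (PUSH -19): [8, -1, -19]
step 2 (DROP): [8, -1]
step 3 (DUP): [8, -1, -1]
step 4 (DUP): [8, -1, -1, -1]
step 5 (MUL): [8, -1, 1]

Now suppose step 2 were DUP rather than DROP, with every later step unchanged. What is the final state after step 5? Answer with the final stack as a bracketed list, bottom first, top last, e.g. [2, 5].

(re-executing from step 2 with the substitution; state before step 2: [8, -1, -19])
step 2 (DUP): [8, -1, -19, -19]
step 3 (DUP): [8, -1, -19, -19, -19]
step 4 (DUP): [8, -1, -19, -19, -19, -19]
step 5 (MUL): [8, -1, -19, -19, 361]

[8, -1, -19, -19, 361]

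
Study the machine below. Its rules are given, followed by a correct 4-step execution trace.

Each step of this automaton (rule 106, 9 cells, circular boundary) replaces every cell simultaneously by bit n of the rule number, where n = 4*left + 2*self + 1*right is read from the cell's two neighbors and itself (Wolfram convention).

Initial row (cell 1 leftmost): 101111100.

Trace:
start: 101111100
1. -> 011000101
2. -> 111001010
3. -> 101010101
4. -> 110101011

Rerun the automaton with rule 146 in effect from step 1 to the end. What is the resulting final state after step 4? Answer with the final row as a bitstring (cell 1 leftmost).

(re-executing steps 1..4 under rule 146; state before step 1: 101111100)
1. -> 000111011
2. -> 101010000
3. -> 000001001
4. -> 100010110

100010110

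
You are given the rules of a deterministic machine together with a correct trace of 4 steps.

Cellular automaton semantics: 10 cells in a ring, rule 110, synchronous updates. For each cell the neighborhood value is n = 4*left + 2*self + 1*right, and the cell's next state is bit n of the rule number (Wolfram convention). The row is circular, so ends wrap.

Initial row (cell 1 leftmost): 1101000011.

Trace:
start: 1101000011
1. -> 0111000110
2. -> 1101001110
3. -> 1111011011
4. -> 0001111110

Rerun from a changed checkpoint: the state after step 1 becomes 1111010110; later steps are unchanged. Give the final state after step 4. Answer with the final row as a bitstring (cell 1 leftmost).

1111000001

state after step 1 := 1111010110
2. -> 1001111111
3. -> 1011000000
4. -> 1111000001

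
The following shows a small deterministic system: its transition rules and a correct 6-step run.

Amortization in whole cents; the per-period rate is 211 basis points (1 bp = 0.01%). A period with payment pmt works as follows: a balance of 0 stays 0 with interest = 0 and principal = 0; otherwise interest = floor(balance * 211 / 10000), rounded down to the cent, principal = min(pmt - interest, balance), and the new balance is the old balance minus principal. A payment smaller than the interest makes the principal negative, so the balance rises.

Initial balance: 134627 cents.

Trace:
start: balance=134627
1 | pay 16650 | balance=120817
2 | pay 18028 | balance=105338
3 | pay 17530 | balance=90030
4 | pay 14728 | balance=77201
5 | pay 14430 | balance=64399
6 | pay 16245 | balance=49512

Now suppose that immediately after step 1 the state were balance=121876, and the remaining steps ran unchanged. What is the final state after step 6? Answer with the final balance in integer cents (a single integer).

state after step 1 := balance=121876
2 | pay 18028 | balance=106419
3 | pay 17530 | balance=91134
4 | pay 14728 | balance=78328
5 | pay 14430 | balance=65550
6 | pay 16245 | balance=50688

50688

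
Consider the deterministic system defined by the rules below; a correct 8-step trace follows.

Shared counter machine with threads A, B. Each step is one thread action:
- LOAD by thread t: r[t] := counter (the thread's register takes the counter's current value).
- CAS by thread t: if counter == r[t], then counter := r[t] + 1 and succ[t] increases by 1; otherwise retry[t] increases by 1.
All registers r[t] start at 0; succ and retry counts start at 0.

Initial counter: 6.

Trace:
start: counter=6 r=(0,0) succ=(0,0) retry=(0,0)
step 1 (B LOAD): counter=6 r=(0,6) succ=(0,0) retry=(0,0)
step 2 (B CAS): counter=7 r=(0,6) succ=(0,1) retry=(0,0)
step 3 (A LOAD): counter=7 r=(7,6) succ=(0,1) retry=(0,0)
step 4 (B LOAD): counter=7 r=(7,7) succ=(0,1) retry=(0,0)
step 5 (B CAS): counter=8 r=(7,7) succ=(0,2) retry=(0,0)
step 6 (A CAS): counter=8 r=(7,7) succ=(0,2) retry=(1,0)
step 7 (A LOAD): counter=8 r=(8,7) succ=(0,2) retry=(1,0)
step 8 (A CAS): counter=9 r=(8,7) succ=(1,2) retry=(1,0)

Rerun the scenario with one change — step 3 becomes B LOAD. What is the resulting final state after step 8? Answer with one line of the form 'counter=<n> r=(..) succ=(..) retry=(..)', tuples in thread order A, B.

(re-executing from step 3 with the substitution; state before step 3: counter=7 r=(0,6) succ=(0,1) retry=(0,0))
step 3 (B LOAD): counter=7 r=(0,7) succ=(0,1) retry=(0,0)
step 4 (B LOAD): counter=7 r=(0,7) succ=(0,1) retry=(0,0)
step 5 (B CAS): counter=8 r=(0,7) succ=(0,2) retry=(0,0)
step 6 (A CAS): counter=8 r=(0,7) succ=(0,2) retry=(1,0)
step 7 (A LOAD): counter=8 r=(8,7) succ=(0,2) retry=(1,0)
step 8 (A CAS): counter=9 r=(8,7) succ=(1,2) retry=(1,0)

counter=9 r=(8,7) succ=(1,2) retry=(1,0)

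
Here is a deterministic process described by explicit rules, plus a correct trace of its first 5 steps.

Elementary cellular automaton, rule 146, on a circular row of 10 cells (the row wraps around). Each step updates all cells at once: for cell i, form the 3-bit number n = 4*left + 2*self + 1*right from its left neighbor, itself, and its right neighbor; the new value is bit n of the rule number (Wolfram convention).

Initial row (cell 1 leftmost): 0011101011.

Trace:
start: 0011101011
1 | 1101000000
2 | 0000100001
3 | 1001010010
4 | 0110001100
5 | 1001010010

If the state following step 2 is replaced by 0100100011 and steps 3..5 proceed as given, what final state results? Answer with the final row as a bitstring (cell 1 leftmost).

1010000101

state after step 2 := 0100100011
3 | 0011010100
4 | 0100000010
5 | 1010000101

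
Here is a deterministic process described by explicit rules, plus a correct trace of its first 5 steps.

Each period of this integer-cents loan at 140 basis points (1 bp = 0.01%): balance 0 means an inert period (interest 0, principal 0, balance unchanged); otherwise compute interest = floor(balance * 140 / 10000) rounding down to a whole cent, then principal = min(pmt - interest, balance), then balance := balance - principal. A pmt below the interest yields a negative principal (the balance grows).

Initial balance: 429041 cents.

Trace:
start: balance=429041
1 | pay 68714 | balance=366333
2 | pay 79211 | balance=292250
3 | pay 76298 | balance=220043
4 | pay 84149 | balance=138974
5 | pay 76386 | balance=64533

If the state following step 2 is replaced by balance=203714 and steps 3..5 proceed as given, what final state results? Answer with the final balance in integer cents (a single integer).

0

state after step 2 := balance=203714
3 | pay 76298 | balance=130267
4 | pay 84149 | balance=47941
5 | pay 76386 | balance=0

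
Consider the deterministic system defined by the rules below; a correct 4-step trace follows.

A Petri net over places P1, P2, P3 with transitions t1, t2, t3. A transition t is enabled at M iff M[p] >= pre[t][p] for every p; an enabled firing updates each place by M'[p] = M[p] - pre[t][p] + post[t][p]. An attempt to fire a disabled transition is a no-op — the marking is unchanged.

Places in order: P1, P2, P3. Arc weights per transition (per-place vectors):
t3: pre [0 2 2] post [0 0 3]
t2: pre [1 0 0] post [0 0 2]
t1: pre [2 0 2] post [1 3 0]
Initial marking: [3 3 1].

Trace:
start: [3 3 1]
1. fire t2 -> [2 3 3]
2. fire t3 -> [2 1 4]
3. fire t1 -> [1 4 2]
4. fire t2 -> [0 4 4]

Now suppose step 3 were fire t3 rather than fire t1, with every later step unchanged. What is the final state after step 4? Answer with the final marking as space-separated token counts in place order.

(re-executing from step 3 with the substitution; state before step 3: [2 1 4])
3. fire t3 -> [2 1 4]
4. fire t2 -> [1 1 6]

1 1 6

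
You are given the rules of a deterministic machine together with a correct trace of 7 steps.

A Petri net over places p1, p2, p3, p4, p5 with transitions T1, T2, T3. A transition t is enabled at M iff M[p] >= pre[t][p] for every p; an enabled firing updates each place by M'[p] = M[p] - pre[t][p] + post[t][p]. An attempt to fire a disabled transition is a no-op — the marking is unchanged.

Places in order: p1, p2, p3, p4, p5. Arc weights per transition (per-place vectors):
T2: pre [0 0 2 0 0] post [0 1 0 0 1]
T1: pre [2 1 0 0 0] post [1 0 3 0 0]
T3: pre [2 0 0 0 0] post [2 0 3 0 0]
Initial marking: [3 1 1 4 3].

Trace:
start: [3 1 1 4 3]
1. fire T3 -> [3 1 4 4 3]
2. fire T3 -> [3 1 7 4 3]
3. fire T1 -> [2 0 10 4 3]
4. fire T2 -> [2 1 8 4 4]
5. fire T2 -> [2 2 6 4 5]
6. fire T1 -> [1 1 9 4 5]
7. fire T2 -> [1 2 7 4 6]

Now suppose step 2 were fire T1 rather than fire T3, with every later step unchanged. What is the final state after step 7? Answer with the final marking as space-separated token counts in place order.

1 2 4 4 6

(re-executing from step 2 with the substitution; state before step 2: [3 1 4 4 3])
2. fire T1 -> [2 0 7 4 3]
3. fire T1 -> [2 0 7 4 3]
4. fire T2 -> [2 1 5 4 4]
5. fire T2 -> [2 2 3 4 5]
6. fire T1 -> [1 1 6 4 5]
7. fire T2 -> [1 2 4 4 6]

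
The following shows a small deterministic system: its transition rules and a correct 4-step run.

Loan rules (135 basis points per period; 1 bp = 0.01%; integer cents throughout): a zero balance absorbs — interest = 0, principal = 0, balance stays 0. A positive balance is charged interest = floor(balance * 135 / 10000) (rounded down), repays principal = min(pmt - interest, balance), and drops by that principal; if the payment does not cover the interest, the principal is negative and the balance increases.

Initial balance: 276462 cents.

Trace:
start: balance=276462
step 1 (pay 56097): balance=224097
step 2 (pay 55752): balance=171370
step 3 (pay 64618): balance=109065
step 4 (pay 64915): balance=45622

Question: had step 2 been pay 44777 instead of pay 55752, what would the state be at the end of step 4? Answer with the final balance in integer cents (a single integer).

(re-executing from step 2 with the substitution; state before step 2: balance=224097)
step 2 (pay 44777): balance=182345
step 3 (pay 64618): balance=120188
step 4 (pay 64915): balance=56895

56895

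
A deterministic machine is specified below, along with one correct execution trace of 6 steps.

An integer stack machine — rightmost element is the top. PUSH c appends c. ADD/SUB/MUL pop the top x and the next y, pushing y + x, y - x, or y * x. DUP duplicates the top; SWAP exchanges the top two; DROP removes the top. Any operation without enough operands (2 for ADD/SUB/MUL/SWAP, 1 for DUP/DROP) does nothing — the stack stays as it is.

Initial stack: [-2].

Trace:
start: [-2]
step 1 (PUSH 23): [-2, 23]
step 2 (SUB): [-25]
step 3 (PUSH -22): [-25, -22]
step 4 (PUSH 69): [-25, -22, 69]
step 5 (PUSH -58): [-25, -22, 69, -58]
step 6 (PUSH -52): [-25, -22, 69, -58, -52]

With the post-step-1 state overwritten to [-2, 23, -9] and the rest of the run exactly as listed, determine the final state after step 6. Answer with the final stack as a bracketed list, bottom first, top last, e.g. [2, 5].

state after step 1 := [-2, 23, -9]
step 2 (SUB): [-2, 32]
step 3 (PUSH -22): [-2, 32, -22]
step 4 (PUSH 69): [-2, 32, -22, 69]
step 5 (PUSH -58): [-2, 32, -22, 69, -58]
step 6 (PUSH -52): [-2, 32, -22, 69, -58, -52]

[-2, 32, -22, 69, -58, -52]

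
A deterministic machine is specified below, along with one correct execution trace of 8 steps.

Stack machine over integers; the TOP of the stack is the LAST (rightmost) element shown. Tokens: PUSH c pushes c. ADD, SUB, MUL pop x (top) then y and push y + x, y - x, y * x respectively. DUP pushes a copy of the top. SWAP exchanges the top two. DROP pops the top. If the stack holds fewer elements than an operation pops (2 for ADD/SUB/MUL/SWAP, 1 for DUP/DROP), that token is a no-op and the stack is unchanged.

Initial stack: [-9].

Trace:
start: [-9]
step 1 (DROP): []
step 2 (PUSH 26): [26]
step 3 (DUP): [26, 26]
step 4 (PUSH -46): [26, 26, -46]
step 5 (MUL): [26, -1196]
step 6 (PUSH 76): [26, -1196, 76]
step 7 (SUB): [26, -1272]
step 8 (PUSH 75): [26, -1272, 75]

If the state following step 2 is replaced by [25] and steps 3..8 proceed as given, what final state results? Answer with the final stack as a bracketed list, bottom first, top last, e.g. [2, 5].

[25, -1226, 75]

state after step 2 := [25]
step 3 (DUP): [25, 25]
step 4 (PUSH -46): [25, 25, -46]
step 5 (MUL): [25, -1150]
step 6 (PUSH 76): [25, -1150, 76]
step 7 (SUB): [25, -1226]
step 8 (PUSH 75): [25, -1226, 75]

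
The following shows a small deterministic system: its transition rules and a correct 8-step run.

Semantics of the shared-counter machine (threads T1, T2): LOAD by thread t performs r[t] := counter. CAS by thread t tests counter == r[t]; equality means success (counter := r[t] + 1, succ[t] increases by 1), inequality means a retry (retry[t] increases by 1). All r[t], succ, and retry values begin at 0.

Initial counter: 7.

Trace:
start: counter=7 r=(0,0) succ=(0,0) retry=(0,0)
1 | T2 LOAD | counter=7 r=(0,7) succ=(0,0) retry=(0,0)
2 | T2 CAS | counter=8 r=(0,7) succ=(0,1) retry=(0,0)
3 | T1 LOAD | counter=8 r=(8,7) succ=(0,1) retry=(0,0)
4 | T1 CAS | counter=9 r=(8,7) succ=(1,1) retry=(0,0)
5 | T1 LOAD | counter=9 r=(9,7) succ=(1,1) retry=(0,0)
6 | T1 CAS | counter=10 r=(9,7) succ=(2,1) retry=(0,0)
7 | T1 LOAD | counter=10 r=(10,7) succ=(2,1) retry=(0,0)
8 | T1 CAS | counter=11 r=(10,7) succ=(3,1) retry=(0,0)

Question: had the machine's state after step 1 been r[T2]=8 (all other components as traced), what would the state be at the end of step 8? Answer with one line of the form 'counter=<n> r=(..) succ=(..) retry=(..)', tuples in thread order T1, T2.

counter=10 r=(9,8) succ=(3,0) retry=(0,1)

state after step 1 := counter=7 r=(0,8) succ=(0,0) retry=(0,0)
2 | T2 CAS | counter=7 r=(0,8) succ=(0,0) retry=(0,1)
3 | T1 LOAD | counter=7 r=(7,8) succ=(0,0) retry=(0,1)
4 | T1 CAS | counter=8 r=(7,8) succ=(1,0) retry=(0,1)
5 | T1 LOAD | counter=8 r=(8,8) succ=(1,0) retry=(0,1)
6 | T1 CAS | counter=9 r=(8,8) succ=(2,0) retry=(0,1)
7 | T1 LOAD | counter=9 r=(9,8) succ=(2,0) retry=(0,1)
8 | T1 CAS | counter=10 r=(9,8) succ=(3,0) retry=(0,1)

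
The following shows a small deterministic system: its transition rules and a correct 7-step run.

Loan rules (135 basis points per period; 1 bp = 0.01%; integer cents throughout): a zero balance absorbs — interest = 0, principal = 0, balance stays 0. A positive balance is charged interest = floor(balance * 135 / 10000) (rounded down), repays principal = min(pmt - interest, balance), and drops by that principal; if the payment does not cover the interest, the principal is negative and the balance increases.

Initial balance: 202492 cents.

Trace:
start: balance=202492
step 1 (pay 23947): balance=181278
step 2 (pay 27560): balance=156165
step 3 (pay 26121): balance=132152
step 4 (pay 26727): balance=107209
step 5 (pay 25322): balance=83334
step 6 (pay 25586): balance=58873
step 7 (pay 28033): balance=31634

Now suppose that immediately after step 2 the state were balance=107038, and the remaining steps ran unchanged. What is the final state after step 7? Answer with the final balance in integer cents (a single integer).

0

state after step 2 := balance=107038
step 3 (pay 26121): balance=82362
step 4 (pay 26727): balance=56746
step 5 (pay 25322): balance=32190
step 6 (pay 25586): balance=7038
step 7 (pay 28033): balance=0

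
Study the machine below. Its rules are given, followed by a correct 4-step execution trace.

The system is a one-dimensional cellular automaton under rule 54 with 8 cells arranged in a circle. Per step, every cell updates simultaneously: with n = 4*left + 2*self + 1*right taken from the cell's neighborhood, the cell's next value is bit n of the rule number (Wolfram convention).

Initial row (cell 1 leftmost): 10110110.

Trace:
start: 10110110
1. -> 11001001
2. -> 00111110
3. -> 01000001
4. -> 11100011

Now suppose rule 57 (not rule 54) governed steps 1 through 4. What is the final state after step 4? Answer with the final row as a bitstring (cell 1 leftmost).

01101011

(re-executing steps 1..4 under rule 57; state before step 1: 10110110)
1. -> 01101101
2. -> 11011010
3. -> 10110101
4. -> 01101011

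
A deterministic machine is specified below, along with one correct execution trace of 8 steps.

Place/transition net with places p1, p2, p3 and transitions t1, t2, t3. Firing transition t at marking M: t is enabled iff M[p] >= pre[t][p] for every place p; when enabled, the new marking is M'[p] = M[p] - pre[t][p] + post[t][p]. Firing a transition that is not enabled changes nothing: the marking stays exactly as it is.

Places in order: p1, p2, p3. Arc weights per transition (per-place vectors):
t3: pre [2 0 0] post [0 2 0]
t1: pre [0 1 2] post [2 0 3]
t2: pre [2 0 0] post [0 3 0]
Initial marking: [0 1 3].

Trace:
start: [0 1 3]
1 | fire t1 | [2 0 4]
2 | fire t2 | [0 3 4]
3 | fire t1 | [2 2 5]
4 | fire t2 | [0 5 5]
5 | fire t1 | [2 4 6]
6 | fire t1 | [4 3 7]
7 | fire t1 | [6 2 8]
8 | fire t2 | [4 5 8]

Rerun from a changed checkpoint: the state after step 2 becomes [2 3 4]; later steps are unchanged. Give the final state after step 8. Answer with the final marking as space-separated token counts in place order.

6 5 8

state after step 2 := [2 3 4]
3 | fire t1 | [4 2 5]
4 | fire t2 | [2 5 5]
5 | fire t1 | [4 4 6]
6 | fire t1 | [6 3 7]
7 | fire t1 | [8 2 8]
8 | fire t2 | [6 5 8]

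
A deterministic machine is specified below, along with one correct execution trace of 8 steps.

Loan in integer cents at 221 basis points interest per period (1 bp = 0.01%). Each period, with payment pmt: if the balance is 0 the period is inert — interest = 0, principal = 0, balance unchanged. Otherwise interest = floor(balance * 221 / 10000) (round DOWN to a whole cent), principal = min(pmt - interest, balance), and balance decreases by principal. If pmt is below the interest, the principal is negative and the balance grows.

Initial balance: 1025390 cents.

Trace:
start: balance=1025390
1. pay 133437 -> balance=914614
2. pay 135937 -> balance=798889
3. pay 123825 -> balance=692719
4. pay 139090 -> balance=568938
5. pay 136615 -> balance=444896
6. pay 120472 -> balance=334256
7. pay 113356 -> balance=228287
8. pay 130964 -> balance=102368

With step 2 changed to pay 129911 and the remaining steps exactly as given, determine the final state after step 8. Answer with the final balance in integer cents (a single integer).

(re-executing from step 2 with the substitution; state before step 2: balance=914614)
2. pay 129911 -> balance=804915
3. pay 123825 -> balance=698878
4. pay 139090 -> balance=575233
5. pay 136615 -> balance=451330
6. pay 120472 -> balance=340832
7. pay 113356 -> balance=235008
8. pay 130964 -> balance=109237

109237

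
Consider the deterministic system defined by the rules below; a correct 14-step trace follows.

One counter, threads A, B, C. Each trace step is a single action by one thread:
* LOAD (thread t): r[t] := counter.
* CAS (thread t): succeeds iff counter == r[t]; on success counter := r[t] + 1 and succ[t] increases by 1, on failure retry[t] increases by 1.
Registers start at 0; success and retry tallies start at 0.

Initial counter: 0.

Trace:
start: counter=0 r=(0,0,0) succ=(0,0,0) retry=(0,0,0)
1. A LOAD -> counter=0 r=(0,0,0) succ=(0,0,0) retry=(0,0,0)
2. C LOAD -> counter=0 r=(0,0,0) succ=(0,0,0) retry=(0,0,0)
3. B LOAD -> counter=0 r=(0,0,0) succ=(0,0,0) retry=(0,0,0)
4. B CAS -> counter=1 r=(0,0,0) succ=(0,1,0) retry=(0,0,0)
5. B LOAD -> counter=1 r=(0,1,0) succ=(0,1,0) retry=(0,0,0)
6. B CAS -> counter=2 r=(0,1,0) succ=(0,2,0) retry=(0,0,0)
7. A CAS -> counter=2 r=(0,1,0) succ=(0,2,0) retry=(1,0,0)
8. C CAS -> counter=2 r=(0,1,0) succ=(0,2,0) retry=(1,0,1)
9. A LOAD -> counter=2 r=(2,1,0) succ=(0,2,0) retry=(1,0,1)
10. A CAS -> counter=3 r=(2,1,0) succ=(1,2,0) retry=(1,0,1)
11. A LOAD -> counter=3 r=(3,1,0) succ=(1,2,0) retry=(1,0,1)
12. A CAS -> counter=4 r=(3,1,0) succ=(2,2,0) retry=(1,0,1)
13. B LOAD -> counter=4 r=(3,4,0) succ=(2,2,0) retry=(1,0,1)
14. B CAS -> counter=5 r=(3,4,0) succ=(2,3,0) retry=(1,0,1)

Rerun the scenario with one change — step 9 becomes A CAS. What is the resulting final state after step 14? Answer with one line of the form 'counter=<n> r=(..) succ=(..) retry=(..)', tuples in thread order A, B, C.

counter=4 r=(2,3,0) succ=(1,3,0) retry=(3,0,1)

(re-executing from step 9 with the substitution; state before step 9: counter=2 r=(0,1,0) succ=(0,2,0) retry=(1,0,1))
9. A CAS -> counter=2 r=(0,1,0) succ=(0,2,0) retry=(2,0,1)
10. A CAS -> counter=2 r=(0,1,0) succ=(0,2,0) retry=(3,0,1)
11. A LOAD -> counter=2 r=(2,1,0) succ=(0,2,0) retry=(3,0,1)
12. A CAS -> counter=3 r=(2,1,0) succ=(1,2,0) retry=(3,0,1)
13. B LOAD -> counter=3 r=(2,3,0) succ=(1,2,0) retry=(3,0,1)
14. B CAS -> counter=4 r=(2,3,0) succ=(1,3,0) retry=(3,0,1)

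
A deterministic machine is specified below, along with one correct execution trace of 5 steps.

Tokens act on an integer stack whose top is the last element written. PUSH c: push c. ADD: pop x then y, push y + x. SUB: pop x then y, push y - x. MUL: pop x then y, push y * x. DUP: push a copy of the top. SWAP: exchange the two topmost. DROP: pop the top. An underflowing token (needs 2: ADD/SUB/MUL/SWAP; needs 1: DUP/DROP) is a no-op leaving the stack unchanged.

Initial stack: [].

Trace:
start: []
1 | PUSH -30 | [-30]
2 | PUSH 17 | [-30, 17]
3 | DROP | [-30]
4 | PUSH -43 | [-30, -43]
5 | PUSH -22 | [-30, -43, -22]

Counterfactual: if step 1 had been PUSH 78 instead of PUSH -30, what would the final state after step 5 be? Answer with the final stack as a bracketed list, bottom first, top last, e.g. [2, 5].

[78, -43, -22]

(re-executing from step 1 with the substitution; state before step 1: [])
1 | PUSH 78 | [78]
2 | PUSH 17 | [78, 17]
3 | DROP | [78]
4 | PUSH -43 | [78, -43]
5 | PUSH -22 | [78, -43, -22]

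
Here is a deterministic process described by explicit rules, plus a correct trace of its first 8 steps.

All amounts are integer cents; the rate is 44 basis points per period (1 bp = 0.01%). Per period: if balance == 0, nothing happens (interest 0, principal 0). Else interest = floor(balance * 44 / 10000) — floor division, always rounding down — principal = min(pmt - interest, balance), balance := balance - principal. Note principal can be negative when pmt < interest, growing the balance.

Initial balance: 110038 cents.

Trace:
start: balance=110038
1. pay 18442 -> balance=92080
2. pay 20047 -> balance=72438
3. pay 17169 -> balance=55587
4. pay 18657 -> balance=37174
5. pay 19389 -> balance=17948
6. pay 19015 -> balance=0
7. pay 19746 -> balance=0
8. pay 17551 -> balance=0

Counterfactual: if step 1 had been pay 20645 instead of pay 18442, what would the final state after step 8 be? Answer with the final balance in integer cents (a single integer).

(re-executing from step 1 with the substitution; state before step 1: balance=110038)
1. pay 20645 -> balance=89877
2. pay 20047 -> balance=70225
3. pay 17169 -> balance=53364
4. pay 18657 -> balance=34941
5. pay 19389 -> balance=15705
6. pay 19015 -> balance=0
7. pay 19746 -> balance=0
8. pay 17551 -> balance=0

0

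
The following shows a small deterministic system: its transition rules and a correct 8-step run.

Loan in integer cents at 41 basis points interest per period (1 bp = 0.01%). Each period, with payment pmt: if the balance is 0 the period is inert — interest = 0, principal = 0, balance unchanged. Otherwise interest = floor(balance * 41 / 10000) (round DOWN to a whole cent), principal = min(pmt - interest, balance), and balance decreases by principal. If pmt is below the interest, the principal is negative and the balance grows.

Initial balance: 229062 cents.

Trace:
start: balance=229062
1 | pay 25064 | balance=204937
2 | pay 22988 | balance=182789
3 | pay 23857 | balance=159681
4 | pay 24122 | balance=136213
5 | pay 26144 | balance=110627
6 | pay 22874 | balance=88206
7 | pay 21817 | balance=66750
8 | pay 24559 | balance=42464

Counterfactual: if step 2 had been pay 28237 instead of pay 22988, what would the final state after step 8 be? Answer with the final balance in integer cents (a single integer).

(re-executing from step 2 with the substitution; state before step 2: balance=204937)
2 | pay 28237 | balance=177540
3 | pay 23857 | balance=154410
4 | pay 24122 | balance=130921
5 | pay 26144 | balance=105313
6 | pay 22874 | balance=82870
7 | pay 21817 | balance=61392
8 | pay 24559 | balance=37084

37084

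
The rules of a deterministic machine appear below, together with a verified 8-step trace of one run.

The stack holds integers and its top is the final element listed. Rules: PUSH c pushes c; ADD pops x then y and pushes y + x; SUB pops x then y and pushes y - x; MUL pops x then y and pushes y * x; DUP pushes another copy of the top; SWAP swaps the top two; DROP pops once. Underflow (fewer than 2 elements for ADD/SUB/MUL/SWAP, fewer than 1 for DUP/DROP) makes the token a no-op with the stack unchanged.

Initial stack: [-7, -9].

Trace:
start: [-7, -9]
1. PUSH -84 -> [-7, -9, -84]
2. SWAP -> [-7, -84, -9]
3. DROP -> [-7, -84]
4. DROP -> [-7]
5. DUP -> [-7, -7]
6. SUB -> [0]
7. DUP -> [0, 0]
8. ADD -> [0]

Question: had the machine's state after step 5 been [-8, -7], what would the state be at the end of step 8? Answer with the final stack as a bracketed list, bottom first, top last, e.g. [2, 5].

[-2]

state after step 5 := [-8, -7]
6. SUB -> [-1]
7. DUP -> [-1, -1]
8. ADD -> [-2]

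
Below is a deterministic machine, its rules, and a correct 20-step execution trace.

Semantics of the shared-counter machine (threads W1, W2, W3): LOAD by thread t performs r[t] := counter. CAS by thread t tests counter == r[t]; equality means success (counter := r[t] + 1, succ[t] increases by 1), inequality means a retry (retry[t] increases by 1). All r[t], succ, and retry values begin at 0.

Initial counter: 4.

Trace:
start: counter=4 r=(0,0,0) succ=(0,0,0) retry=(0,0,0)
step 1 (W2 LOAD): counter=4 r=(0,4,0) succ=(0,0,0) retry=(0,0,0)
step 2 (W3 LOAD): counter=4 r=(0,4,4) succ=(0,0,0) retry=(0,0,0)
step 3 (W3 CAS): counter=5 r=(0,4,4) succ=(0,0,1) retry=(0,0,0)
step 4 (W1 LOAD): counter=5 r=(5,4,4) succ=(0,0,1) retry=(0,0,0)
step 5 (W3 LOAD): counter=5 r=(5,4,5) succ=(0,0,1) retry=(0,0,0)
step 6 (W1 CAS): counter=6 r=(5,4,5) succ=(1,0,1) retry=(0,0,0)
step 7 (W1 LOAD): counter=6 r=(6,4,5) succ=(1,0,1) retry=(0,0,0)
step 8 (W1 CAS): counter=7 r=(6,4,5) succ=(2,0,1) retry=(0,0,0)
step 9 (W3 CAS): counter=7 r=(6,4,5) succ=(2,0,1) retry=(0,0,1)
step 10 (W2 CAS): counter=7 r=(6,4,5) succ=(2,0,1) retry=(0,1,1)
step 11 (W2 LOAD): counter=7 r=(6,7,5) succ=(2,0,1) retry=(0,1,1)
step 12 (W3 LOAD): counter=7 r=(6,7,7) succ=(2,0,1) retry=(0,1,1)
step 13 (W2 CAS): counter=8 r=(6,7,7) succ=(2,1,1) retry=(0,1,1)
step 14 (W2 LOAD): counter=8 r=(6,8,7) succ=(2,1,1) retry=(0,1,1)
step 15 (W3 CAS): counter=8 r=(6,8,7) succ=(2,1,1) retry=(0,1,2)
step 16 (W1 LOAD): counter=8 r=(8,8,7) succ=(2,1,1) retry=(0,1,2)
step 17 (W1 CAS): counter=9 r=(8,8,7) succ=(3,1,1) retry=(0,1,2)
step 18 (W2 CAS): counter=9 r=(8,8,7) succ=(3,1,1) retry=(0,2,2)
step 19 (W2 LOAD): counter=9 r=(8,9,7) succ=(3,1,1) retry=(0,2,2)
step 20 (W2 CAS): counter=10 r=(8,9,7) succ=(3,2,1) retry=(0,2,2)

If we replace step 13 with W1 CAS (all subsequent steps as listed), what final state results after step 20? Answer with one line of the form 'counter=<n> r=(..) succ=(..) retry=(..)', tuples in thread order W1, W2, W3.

counter=10 r=(8,9,7) succ=(3,1,2) retry=(1,2,1)

(re-executing from step 13 with the substitution; state before step 13: counter=7 r=(6,7,7) succ=(2,0,1) retry=(0,1,1))
step 13 (W1 CAS): counter=7 r=(6,7,7) succ=(2,0,1) retry=(1,1,1)
step 14 (W2 LOAD): counter=7 r=(6,7,7) succ=(2,0,1) retry=(1,1,1)
step 15 (W3 CAS): counter=8 r=(6,7,7) succ=(2,0,2) retry=(1,1,1)
step 16 (W1 LOAD): counter=8 r=(8,7,7) succ=(2,0,2) retry=(1,1,1)
step 17 (W1 CAS): counter=9 r=(8,7,7) succ=(3,0,2) retry=(1,1,1)
step 18 (W2 CAS): counter=9 r=(8,7,7) succ=(3,0,2) retry=(1,2,1)
step 19 (W2 LOAD): counter=9 r=(8,9,7) succ=(3,0,2) retry=(1,2,1)
step 20 (W2 CAS): counter=10 r=(8,9,7) succ=(3,1,2) retry=(1,2,1)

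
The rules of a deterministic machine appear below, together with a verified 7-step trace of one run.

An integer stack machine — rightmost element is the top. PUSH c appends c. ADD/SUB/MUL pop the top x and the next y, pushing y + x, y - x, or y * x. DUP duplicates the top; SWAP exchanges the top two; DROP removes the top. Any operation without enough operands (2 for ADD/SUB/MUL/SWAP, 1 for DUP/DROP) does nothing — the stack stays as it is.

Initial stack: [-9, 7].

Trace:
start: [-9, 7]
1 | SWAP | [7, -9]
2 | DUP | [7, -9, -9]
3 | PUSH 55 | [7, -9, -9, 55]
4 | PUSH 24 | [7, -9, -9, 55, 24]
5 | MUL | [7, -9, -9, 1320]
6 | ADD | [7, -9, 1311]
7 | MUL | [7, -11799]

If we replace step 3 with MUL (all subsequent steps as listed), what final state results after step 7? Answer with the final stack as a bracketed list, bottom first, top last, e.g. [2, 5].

[1951]

(re-executing from step 3 with the substitution; state before step 3: [7, -9, -9])
3 | MUL | [7, 81]
4 | PUSH 24 | [7, 81, 24]
5 | MUL | [7, 1944]
6 | ADD | [1951]
7 | MUL | [1951]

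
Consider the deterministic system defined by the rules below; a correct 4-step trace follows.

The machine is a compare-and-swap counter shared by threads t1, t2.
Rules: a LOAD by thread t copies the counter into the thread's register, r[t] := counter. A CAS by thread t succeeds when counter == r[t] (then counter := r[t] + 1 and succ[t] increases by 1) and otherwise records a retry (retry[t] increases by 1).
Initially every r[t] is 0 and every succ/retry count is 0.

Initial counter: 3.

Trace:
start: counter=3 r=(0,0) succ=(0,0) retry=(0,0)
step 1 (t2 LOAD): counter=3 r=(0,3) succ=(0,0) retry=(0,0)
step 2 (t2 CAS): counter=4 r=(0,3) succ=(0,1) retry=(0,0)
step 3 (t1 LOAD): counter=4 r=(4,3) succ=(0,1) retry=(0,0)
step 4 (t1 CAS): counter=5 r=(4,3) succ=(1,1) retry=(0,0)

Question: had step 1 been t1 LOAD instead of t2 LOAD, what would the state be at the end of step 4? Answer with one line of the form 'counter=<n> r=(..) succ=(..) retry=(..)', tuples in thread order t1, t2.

(re-executing from step 1 with the substitution; state before step 1: counter=3 r=(0,0) succ=(0,0) retry=(0,0))
step 1 (t1 LOAD): counter=3 r=(3,0) succ=(0,0) retry=(0,0)
step 2 (t2 CAS): counter=3 r=(3,0) succ=(0,0) retry=(0,1)
step 3 (t1 LOAD): counter=3 r=(3,0) succ=(0,0) retry=(0,1)
step 4 (t1 CAS): counter=4 r=(3,0) succ=(1,0) retry=(0,1)

counter=4 r=(3,0) succ=(1,0) retry=(0,1)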